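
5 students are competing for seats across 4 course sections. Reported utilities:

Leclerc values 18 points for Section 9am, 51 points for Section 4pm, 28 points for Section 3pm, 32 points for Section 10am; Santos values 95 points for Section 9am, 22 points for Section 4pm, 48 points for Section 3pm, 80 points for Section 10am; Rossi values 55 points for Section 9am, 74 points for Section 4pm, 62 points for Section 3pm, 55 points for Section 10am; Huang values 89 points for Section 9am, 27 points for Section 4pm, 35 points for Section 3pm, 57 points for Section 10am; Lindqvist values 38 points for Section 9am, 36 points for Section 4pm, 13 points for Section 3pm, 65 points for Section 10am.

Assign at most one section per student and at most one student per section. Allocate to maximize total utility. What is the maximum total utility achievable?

Optimal: Huang→Section 9am (89 points), Leclerc→Section 4pm (51 points), Rossi→Section 3pm (62 points), Santos→Section 10am (80 points) — total 89+51+62+80 = 282 points.
Max-entry greedy (repeatedly take the single best remaining cell) gives 269 points, worse by 13.
Swapping Rossi↔Santos (Rossi→Section 10am 55 points, Santos→Section 3pm 48 points) loses 39.
No other one-to-one assignment exceeds 282 points.

Maximum total: 282 points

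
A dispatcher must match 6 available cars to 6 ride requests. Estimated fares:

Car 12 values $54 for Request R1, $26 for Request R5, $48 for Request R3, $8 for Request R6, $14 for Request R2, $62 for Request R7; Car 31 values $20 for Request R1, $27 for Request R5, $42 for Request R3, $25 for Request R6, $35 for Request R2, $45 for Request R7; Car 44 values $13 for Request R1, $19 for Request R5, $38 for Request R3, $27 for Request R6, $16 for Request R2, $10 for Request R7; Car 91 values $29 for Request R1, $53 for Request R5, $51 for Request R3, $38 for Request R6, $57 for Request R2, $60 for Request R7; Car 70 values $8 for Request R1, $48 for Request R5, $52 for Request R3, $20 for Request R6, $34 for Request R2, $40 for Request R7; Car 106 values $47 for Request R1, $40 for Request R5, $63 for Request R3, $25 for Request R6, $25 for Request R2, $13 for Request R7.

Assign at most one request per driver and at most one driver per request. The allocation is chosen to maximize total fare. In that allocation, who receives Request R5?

This is the linear assignment problem.
Optimal: Car 12→Request R1 ($54), Car 31→Request R7 ($45), Car 44→Request R6 ($27), Car 91→Request R2 ($57), Car 70→Request R5 ($48), Car 106→Request R3 ($63) — total 54+45+27+57+48+63 = $294.
Column-greedy (each request in turn goes to its best remaining driver) gives $272, worse by 22.
Next-best assignment: Car 12→Request R1, Car 31→Request R2, Car 44→Request R6, Car 91→Request R7, Car 70→Request R5, Car 106→Request R3 = $287.
Every other assignment is strictly worse.
Car 70's own top request is Request R3 ($52), but forcing Car 70→Request R3 and reassigning the rest optimally gives only $276 — worse by 18.

Car 70 receives Request R5.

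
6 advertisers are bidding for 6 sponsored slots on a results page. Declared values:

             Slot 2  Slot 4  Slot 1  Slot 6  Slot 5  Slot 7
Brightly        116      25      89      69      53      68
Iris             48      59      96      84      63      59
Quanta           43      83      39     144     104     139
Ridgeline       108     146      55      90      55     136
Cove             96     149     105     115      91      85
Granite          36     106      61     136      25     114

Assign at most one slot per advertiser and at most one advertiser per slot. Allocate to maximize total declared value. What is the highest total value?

This is the linear assignment problem.
Optimal: Brightly→Slot 2 ($116), Iris→Slot 1 ($96), Quanta→Slot 5 ($104), Ridgeline→Slot 7 ($136), Cove→Slot 4 ($149), Granite→Slot 6 ($136) — total 116+96+104+136+149+136 = $737.

Maximum total: $737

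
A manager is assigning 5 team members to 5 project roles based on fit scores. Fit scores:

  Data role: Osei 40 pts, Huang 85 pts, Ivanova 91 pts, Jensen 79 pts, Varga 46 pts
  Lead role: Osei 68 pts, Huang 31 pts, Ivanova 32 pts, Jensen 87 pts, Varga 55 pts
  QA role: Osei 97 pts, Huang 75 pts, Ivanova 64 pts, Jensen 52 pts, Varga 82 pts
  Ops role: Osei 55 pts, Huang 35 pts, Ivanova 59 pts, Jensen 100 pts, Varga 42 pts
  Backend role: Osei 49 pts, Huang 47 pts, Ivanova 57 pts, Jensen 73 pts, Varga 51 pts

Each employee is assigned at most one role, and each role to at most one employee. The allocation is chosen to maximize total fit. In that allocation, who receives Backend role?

Ivanova receives Backend role.

Optimal: Osei→QA role (97 pts), Huang→Data role (85 pts), Ivanova→Backend role (57 pts), Jensen→Ops role (100 pts), Varga→Lead role (55 pts) — total 97+85+57+100+55 = 394 pts.
Row-greedy (each employee in turn takes its best remaining role) gives 379 pts, worse by 15.
Next-best assignment: Osei→Lead role, Huang→Data role, Ivanova→Backend role, Jensen→Ops role, Varga→QA role = 392 pts.
Ivanova's own top role is Data role (91 pts), but forcing Ivanova→Data role and reassigning the rest optimally gives only 390 pts — worse by 4.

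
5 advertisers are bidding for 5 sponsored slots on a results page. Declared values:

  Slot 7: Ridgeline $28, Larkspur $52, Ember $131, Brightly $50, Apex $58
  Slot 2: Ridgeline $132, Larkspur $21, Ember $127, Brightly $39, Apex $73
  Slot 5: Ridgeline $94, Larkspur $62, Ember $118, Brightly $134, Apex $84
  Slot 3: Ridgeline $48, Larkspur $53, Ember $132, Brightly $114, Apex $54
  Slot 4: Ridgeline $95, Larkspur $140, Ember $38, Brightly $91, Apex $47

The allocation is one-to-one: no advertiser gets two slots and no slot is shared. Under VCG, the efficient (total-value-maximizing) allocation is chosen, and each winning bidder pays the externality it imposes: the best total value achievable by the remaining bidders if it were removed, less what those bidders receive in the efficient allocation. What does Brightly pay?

Brightly pays $1.

Efficient allocation: Ridgeline→Slot 2 ($132), Larkspur→Slot 4 ($140), Ember→Slot 7 ($131), Brightly→Slot 3 ($114), Apex→Slot 5 ($84); total welfare W = $601.
Brightly receives Slot 3 at value $114, so the others get W − 114 = $487.
Without Brightly: best allocation of the remaining 4 bidders over all 5 slots is Ridgeline→Slot 2 ($132), Larkspur→Slot 4 ($140), Ember→Slot 3 ($132), Apex→Slot 5 ($84), total $488.
VCG payment = (others' best without Brightly) − (others' welfare with Brightly) = 488 − 487 = $1.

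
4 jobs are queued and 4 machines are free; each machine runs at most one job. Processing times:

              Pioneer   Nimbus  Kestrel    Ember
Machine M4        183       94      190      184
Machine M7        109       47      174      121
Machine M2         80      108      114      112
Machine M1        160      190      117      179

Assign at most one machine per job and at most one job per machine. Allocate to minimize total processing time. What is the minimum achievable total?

This is the linear assignment problem.
Optimal: Pioneer→Machine M2 (80 min), Nimbus→Machine M4 (94 min), Kestrel→Machine M1 (117 min), Ember→Machine M7 (121 min) — total 80+94+117+121 = 412 min.
Column-greedy (each machine in turn goes to its cheapest remaining job) gives 432 min, worse by 20.
Next-best assignment: Pioneer→Machine M2, Nimbus→Machine M7, Kestrel→Machine M1, Ember→Machine M4 = 428 min.
Swapping Kestrel↔Ember (Kestrel→Machine M7 174 min, Ember→Machine M1 179 min) adds 115.
Every other assignment is strictly worse.

Minimum total: 412 min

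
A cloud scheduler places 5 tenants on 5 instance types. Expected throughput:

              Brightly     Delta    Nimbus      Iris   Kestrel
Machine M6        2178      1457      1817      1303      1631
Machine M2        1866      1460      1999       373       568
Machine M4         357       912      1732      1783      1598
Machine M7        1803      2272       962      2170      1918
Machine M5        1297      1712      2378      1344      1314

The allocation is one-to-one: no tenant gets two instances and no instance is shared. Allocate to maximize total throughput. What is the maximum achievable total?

This is the linear assignment problem.
Optimal: Brightly→Machine M2 (1866 ops/s), Delta→Machine M7 (2272 ops/s), Nimbus→Machine M5 (2378 ops/s), Iris→Machine M4 (1783 ops/s), Kestrel→Machine M6 (1631 ops/s) — total 1866+2272+2378+1783+1631 = 9930 ops/s.
Max-entry greedy (repeatedly take the single best remaining cell) gives 9179 ops/s, worse by 751.
Every other assignment is strictly worse.

Max total: 9930 ops/s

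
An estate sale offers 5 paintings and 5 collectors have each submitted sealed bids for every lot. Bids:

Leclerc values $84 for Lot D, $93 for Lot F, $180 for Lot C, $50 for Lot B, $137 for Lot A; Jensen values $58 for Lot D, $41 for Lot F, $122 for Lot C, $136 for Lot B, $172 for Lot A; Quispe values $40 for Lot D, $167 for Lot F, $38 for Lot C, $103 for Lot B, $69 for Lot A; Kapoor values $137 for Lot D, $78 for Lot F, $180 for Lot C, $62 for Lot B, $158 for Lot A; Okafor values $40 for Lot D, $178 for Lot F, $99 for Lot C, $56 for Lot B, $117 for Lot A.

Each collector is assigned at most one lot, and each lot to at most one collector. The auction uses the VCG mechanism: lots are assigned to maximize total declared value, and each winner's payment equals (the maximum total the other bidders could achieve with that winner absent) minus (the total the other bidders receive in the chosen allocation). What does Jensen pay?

Jensen pays $21.

Efficient allocation: Leclerc→Lot C ($180), Jensen→Lot A ($172), Quispe→Lot B ($103), Kapoor→Lot D ($137), Okafor→Lot F ($178); total welfare W = $770.
Jensen receives Lot A at value $172, so the others get W − 172 = $598.
Without Jensen: best allocation of the remaining 4 bidders over all 5 lots is Leclerc→Lot C ($180), Quispe→Lot B ($103), Kapoor→Lot A ($158), Okafor→Lot F ($178), total $619.
VCG payment = (others' best without Jensen) − (others' welfare with Jensen) = 619 − 598 = $21.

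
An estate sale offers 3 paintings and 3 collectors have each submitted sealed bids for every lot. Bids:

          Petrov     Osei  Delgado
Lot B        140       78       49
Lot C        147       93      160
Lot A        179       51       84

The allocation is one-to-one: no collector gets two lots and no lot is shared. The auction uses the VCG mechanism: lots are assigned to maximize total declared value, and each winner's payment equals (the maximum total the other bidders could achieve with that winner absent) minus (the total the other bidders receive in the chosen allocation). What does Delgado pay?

Efficient allocation: Petrov→Lot A ($179), Osei→Lot B ($78), Delgado→Lot C ($160); total welfare W = $417.
Delgado receives Lot C at value $160, so the others get W − 160 = $257.
Without Delgado: best allocation of the remaining 2 bidders over all 3 lots is Petrov→Lot A ($179), Osei→Lot C ($93), total $272.
VCG payment = (others' best without Delgado) − (others' welfare with Delgado) = 272 − 257 = $15.

Delgado pays $15.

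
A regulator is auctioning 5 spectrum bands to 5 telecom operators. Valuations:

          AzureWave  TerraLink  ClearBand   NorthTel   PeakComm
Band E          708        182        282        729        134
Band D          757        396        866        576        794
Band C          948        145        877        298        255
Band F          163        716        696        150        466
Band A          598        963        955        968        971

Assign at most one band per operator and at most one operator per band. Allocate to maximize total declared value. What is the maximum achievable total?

Max total: $4230M

This is the linear assignment problem.
Optimal: AzureWave→Band C ($948M), TerraLink→Band F ($716M), ClearBand→Band D ($866M), NorthTel→Band E ($729M), PeakComm→Band A ($971M) — total 948+716+866+729+971 = $4230M.
Row-greedy (each operator in turn takes its best remaining band) gives $3972M, worse by 258.
Next-best assignment: AzureWave→Band C, TerraLink→Band F, ClearBand→Band A, NorthTel→Band E, PeakComm→Band D = $4142M.
Checked against all permutations: $4230M is optimal.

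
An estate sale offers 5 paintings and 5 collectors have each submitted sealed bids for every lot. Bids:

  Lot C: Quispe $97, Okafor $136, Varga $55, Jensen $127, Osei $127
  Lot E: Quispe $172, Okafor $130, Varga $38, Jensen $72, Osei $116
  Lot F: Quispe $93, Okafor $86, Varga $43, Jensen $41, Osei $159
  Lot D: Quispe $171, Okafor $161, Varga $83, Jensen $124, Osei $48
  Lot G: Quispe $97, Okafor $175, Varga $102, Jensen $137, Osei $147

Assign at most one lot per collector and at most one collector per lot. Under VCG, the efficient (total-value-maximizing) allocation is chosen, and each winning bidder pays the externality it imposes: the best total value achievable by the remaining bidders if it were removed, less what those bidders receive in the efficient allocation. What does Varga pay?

Efficient allocation: Quispe→Lot E ($172), Okafor→Lot D ($161), Varga→Lot G ($102), Jensen→Lot C ($127), Osei→Lot F ($159); total welfare W = $721.
Varga receives Lot G at value $102, so the others get W − 102 = $619.
Without Varga: best allocation of the remaining 4 bidders over all 5 lots is Quispe→Lot E ($172), Okafor→Lot G ($175), Jensen→Lot C ($127), Osei→Lot F ($159), total $633.
VCG payment = (others' best without Varga) − (others' welfare with Varga) = 633 − 619 = $14.

Varga pays $14.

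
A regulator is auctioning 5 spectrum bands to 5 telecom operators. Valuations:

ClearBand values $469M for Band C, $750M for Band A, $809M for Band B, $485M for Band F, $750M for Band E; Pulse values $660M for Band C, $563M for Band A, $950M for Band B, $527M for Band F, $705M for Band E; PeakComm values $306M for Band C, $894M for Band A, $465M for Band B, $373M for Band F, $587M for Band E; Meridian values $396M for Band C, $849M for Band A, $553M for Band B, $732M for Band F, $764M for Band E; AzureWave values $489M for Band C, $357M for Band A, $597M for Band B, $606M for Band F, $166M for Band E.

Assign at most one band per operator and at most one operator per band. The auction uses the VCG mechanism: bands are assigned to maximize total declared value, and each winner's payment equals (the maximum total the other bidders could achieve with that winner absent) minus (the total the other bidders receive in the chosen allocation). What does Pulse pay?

Efficient allocation: ClearBand→Band E ($750M), Pulse→Band B ($950M), PeakComm→Band A ($894M), Meridian→Band F ($732M), AzureWave→Band C ($489M); total welfare W = $3815M.
Pulse receives Band B at value $950M, so the others get W − 950 = $2865M.
Without Pulse: best allocation of the remaining 4 bidders over all 5 bands is ClearBand→Band B ($809M), PeakComm→Band A ($894M), Meridian→Band E ($764M), AzureWave→Band F ($606M), total $3073M.
VCG payment = (others' best without Pulse) − (others' welfare with Pulse) = 3073 − 2865 = $208M.

Pulse pays $208M.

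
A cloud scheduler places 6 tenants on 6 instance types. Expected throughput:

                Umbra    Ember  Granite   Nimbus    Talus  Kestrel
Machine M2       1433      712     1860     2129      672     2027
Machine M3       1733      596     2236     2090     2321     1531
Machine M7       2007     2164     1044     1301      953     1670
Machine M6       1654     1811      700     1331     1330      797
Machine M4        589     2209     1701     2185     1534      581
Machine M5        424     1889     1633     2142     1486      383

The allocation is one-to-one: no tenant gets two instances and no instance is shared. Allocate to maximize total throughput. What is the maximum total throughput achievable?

Treat this as an assignment problem: match each tenant to one instance.
Optimal: Umbra→Machine M7 (2007 ops/s), Ember→Machine M6 (1811 ops/s), Granite→Machine M4 (1701 ops/s), Nimbus→Machine M5 (2142 ops/s), Talus→Machine M3 (2321 ops/s), Kestrel→Machine M2 (2027 ops/s) — total 2007+1811+1701+2142+2321+2027 = 12009 ops/s.
Row-greedy (each tenant in turn takes its best remaining instance) gives 11951 ops/s, worse by 58.
No other one-to-one assignment exceeds 12009 ops/s.

Maximum total: 12009 ops/s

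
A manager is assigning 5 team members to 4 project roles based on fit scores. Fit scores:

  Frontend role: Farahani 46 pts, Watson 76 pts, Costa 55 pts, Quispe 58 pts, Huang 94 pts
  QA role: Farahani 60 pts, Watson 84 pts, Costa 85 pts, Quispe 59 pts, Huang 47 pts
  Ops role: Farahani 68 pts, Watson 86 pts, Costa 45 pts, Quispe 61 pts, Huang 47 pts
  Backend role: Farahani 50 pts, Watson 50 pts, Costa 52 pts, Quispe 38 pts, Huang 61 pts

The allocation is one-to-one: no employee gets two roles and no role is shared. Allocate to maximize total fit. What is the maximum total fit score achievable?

Maximum total: 315 pts

Optimal: Huang→Frontend role (94 pts), Costa→QA role (85 pts), Watson→Ops role (86 pts), Farahani→Backend role (50 pts) — total 94+85+86+50 = 315 pts.
Row-greedy (each employee in turn takes its best remaining role) gives 245 pts, worse by 70.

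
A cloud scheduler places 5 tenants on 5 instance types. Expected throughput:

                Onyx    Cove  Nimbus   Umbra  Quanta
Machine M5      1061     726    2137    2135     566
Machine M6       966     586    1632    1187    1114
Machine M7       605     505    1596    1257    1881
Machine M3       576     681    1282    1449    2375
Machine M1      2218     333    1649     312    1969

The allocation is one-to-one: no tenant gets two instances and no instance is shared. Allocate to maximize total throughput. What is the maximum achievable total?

Optimal: Onyx→Machine M1 (2218 ops/s), Cove→Machine M6 (586 ops/s), Nimbus→Machine M7 (1596 ops/s), Umbra→Machine M5 (2135 ops/s), Quanta→Machine M3 (2375 ops/s) — total 2218+586+1596+2135+2375 = 8910 ops/s.
Column-greedy (each instance in turn goes to its best remaining tenant) gives 8104 ops/s, worse by 806.
Swapping Quanta↔Cove (Quanta→Machine M6 1114 ops/s, Cove→Machine M3 681 ops/s) loses 1166.

Maximum total: 8910 ops/s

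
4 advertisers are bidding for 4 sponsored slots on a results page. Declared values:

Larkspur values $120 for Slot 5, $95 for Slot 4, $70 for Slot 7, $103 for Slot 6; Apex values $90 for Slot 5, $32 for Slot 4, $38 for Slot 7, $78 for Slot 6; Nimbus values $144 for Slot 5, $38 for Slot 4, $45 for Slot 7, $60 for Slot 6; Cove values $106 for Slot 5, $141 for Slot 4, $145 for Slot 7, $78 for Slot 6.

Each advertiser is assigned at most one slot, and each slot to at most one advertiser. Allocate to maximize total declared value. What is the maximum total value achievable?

Max total: $462

Optimal: Larkspur→Slot 4 ($95), Apex→Slot 6 ($78), Nimbus→Slot 5 ($144), Cove→Slot 7 ($145) — total 95+78+144+145 = $462.
Column-greedy (each slot in turn goes to its best remaining advertiser) gives $433, worse by 29.
Next-best assignment: Larkspur→Slot 7, Apex→Slot 6, Nimbus→Slot 5, Cove→Slot 4 = $433.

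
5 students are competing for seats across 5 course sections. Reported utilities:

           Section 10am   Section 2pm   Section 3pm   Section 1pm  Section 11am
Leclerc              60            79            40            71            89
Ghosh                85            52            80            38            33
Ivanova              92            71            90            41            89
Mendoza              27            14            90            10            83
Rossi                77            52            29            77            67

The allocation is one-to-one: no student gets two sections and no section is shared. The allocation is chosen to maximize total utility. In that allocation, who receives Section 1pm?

Rossi receives Section 1pm.

Optimal: Leclerc→Section 2pm (79 points), Ghosh→Section 10am (85 points), Ivanova→Section 11am (89 points), Mendoza→Section 3pm (90 points), Rossi→Section 1pm (77 points) — total 79+85+89+90+77 = 420 points.
Max-entry greedy (repeatedly take the single best remaining cell) gives 400 points, worse by 20.
Rossi's own top section is Section 10am (77 points), but forcing Rossi→Section 10am and reassigning the rest optimally gives only 382 points — worse by 38.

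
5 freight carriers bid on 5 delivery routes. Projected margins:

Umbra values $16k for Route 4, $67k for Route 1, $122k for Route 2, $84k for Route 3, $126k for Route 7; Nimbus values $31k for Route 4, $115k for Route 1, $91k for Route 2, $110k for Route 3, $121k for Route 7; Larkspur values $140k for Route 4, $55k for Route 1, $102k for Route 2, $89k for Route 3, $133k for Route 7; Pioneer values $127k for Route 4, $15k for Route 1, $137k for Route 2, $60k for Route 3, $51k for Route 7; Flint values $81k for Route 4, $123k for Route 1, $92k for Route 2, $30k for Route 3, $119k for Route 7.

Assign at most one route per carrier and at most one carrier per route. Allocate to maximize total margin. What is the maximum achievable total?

Max total: $636k

This is a one-to-one assignment (maximum-weight bipartite matching).
Optimal: Umbra→Route 7 ($126k), Nimbus→Route 3 ($110k), Larkspur→Route 4 ($140k), Pioneer→Route 2 ($137k), Flint→Route 1 ($123k) — total 126+110+140+137+123 = $636k.
Row-greedy (each carrier in turn takes its best remaining route) gives $548k, worse by 88.
Checked against all permutations: $636k is optimal.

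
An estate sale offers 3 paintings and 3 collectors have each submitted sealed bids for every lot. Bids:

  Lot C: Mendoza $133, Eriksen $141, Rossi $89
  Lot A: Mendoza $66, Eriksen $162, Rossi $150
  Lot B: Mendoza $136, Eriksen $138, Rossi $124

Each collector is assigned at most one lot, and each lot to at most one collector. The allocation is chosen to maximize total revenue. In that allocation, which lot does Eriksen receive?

Optimal: Mendoza→Lot B ($136), Eriksen→Lot C ($141), Rossi→Lot A ($150) — total 136+141+150 = $427.
Row-greedy (each collector in turn takes its best remaining lot) gives $387, worse by 40.
Eriksen's own top lot is Lot A ($162), but forcing Eriksen→Lot A and reassigning the rest optimally gives only $419 — worse by 8.

Eriksen receives Lot C.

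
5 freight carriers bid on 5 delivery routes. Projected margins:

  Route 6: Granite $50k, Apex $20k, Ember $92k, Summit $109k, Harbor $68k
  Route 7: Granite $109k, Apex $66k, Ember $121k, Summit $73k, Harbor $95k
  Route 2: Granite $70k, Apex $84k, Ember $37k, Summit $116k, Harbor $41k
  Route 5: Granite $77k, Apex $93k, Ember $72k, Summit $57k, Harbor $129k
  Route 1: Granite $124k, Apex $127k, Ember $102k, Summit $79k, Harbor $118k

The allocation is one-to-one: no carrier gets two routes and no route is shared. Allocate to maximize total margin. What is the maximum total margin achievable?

Optimal: Granite→Route 7 ($109k), Apex→Route 1 ($127k), Ember→Route 6 ($92k), Summit→Route 2 ($116k), Harbor→Route 5 ($129k) — total 109+127+92+116+129 = $573k.
Every other assignment is strictly worse.

Maximum total: $573k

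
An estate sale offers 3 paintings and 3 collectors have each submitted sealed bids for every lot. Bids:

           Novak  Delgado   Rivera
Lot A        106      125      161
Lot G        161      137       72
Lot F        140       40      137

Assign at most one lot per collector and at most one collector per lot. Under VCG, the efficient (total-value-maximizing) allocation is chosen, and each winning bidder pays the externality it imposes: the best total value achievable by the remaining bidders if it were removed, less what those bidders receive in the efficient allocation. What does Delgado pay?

Efficient allocation: Novak→Lot F ($140), Delgado→Lot G ($137), Rivera→Lot A ($161); total welfare W = $438.
Delgado receives Lot G at value $137, so the others get W − 137 = $301.
Without Delgado: best allocation of the remaining 2 bidders over all 3 lots is Novak→Lot G ($161), Rivera→Lot A ($161), total $322.
VCG payment = (others' best without Delgado) − (others' welfare with Delgado) = 322 − 301 = $21.

Delgado pays $21.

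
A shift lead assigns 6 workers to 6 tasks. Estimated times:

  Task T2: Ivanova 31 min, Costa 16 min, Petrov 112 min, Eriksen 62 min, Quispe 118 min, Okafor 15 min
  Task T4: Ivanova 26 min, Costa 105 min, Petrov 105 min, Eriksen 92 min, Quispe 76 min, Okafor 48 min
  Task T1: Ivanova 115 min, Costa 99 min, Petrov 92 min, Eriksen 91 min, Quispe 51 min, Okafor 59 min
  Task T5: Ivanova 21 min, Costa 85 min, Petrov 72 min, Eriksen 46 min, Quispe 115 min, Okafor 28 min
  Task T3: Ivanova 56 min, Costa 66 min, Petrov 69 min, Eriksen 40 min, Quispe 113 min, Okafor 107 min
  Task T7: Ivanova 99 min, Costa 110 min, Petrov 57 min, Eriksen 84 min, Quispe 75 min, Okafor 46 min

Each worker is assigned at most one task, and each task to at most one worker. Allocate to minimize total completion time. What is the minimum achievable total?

This is a one-to-one assignment (minimum-cost bipartite matching).
Optimal: Ivanova→Task T4 (26 min), Costa→Task T2 (16 min), Petrov→Task T7 (57 min), Eriksen→Task T3 (40 min), Quispe→Task T1 (51 min), Okafor→Task T5 (28 min) — total 26+16+57+40+51+28 = 218 min.
Column-greedy (each task in turn goes to its cheapest remaining worker) gives 261 min, worse by 43.
Swapping Eriksen↔Costa (Eriksen→Task T2 62 min, Costa→Task T3 66 min) adds 72.

Min total: 218 min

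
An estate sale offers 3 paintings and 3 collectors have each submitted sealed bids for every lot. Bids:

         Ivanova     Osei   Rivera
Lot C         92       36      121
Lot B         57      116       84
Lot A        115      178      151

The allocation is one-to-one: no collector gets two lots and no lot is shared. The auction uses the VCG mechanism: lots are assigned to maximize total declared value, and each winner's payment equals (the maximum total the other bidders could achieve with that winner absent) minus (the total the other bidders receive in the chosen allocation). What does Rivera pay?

Rivera pays $62.

Efficient allocation: Ivanova→Lot C ($92), Osei→Lot B ($116), Rivera→Lot A ($151); total welfare W = $359.
Rivera receives Lot A at value $151, so the others get W − 151 = $208.
Without Rivera: best allocation of the remaining 2 bidders over all 3 lots is Ivanova→Lot C ($92), Osei→Lot A ($178), total $270.
VCG payment = (others' best without Rivera) − (others' welfare with Rivera) = 270 − 208 = $62.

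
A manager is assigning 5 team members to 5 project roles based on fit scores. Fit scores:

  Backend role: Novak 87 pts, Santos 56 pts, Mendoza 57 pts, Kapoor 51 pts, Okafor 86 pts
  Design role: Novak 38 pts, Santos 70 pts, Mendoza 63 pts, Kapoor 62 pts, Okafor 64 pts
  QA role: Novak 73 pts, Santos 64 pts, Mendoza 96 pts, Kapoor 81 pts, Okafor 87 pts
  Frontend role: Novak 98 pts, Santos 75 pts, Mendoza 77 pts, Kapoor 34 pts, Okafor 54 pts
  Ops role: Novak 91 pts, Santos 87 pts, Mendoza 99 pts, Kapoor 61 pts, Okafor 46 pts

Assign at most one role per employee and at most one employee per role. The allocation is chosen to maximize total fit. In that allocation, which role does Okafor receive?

Okafor receives Backend role.

Optimal: Novak→Frontend role (98 pts), Santos→Design role (70 pts), Mendoza→Ops role (99 pts), Kapoor→QA role (81 pts), Okafor→Backend role (86 pts) — total 98+70+99+81+86 = 434 pts.
Okafor's own top role is QA role (87 pts), but forcing Okafor→QA role and reassigning the rest optimally gives only 410 pts — worse by 24.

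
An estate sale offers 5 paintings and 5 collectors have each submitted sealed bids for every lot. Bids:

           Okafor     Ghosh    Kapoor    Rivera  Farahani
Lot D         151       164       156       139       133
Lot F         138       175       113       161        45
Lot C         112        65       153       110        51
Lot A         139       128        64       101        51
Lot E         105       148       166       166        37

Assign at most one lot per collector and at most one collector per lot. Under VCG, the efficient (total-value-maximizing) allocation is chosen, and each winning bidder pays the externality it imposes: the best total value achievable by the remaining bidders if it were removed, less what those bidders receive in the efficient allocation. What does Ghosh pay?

Efficient allocation: Okafor→Lot A ($139), Ghosh→Lot F ($175), Kapoor→Lot C ($153), Rivera→Lot E ($166), Farahani→Lot D ($133); total welfare W = $766.
Ghosh receives Lot F at value $175, so the others get W − 175 = $591.
Without Ghosh: best allocation of the remaining 4 bidders over all 5 lots is Okafor→Lot A ($139), Kapoor→Lot E ($166), Rivera→Lot F ($161), Farahani→Lot D ($133), total $599.
VCG payment = (others' best without Ghosh) − (others' welfare with Ghosh) = 599 − 591 = $8.

Ghosh pays $8.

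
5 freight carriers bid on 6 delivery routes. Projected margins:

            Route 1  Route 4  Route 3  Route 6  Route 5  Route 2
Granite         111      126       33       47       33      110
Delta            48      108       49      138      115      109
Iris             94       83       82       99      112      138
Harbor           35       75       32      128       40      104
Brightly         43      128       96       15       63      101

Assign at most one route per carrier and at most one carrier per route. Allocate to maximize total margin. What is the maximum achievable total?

Treat this as an assignment problem: match each carrier to one route.
Optimal: Granite→Route 1 ($111k), Delta→Route 5 ($115k), Iris→Route 2 ($138k), Harbor→Route 6 ($128k), Brightly→Route 4 ($128k) — total 111+115+138+128+128 = $620k.
Next-best assignment: Granite→Route 4, Delta→Route 5, Iris→Route 2, Harbor→Route 6, Brightly→Route 3 = $603k.
Every other assignment is strictly worse.

Max total: $620k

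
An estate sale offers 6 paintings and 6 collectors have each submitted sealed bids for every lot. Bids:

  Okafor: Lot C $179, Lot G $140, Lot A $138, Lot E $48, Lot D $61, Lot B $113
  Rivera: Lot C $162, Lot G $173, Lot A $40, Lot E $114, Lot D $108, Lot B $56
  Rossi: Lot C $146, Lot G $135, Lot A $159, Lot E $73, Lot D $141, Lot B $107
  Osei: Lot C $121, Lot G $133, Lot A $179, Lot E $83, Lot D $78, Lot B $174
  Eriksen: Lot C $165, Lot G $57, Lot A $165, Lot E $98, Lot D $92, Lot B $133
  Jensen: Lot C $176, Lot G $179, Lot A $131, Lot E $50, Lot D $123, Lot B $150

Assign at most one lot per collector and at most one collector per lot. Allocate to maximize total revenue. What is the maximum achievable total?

Maximum total: $952

Treat this as an assignment problem: match each collector to one lot.
Optimal: Okafor→Lot C ($179), Rivera→Lot E ($114), Rossi→Lot D ($141), Osei→Lot B ($174), Eriksen→Lot A ($165), Jensen→Lot G ($179) — total 179+114+141+174+165+179 = $952.
Column-greedy (each lot in turn goes to its best remaining collector) gives $925, worse by 27.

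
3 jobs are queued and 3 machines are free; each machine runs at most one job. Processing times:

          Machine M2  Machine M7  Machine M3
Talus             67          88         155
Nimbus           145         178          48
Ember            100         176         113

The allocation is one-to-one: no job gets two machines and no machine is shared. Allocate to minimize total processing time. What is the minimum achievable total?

Optimal: Talus→Machine M7 (88 min), Nimbus→Machine M3 (48 min), Ember→Machine M2 (100 min) — total 88+48+100 = 236 min.
Min-entry greedy (repeatedly take the single cheapest remaining cell) gives 291 min, worse by 55.
Checked against all permutations: 236 min is optimal.

Minimum total: 236 min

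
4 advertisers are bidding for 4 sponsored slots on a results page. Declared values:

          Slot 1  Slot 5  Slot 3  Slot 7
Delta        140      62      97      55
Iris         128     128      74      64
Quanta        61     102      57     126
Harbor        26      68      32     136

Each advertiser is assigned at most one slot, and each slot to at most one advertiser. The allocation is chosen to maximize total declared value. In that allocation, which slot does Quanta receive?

Quanta receives Slot 5.

This is a one-to-one assignment (maximum-weight bipartite matching).
Optimal: Delta→Slot 3 ($97), Iris→Slot 1 ($128), Quanta→Slot 5 ($102), Harbor→Slot 7 ($136) — total 97+128+102+136 = $463.
Row-greedy (each advertiser in turn takes its best remaining slot) gives $426, worse by 37.
Swapping Delta↔Iris (Delta→Slot 1 $140, Iris→Slot 3 $74) loses 11.
Checked against all permutations: $463 is optimal.
Quanta's own top slot is Slot 7 ($126), but forcing Quanta→Slot 7 and reassigning the rest optimally gives only $426 — worse by 37.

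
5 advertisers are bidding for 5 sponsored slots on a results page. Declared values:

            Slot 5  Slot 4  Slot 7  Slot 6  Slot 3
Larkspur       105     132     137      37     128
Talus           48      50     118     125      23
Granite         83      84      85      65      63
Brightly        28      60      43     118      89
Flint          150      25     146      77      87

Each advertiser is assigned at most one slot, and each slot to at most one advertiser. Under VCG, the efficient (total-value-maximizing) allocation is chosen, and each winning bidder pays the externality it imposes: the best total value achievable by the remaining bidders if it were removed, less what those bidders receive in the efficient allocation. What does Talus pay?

Talus pays $9.

Efficient allocation: Larkspur→Slot 3 ($128), Talus→Slot 7 ($118), Granite→Slot 4 ($84), Brightly→Slot 6 ($118), Flint→Slot 5 ($150); total welfare W = $598.
Talus receives Slot 7 at value $118, so the others get W − 118 = $480.
Without Talus: best allocation of the remaining 4 bidders over all 5 slots is Larkspur→Slot 7 ($137), Granite→Slot 4 ($84), Brightly→Slot 6 ($118), Flint→Slot 5 ($150), total $489.
VCG payment = (others' best without Talus) − (others' welfare with Talus) = 489 − 480 = $9.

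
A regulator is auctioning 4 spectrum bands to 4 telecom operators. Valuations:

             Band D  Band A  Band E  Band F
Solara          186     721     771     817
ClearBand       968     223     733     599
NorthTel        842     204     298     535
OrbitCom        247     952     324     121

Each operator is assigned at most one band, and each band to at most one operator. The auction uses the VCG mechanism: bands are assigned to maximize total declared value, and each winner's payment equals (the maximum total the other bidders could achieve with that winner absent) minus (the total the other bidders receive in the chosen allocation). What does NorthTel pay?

NorthTel pays $235M.

Efficient allocation: Solara→Band F ($817M), ClearBand→Band E ($733M), NorthTel→Band D ($842M), OrbitCom→Band A ($952M); total welfare W = $3344M.
NorthTel receives Band D at value $842M, so the others get W − 842 = $2502M.
Without NorthTel: best allocation of the remaining 3 bidders over all 4 bands is Solara→Band F ($817M), ClearBand→Band D ($968M), OrbitCom→Band A ($952M), total $2737M.
VCG payment = (others' best without NorthTel) − (others' welfare with NorthTel) = 2737 − 2502 = $235M.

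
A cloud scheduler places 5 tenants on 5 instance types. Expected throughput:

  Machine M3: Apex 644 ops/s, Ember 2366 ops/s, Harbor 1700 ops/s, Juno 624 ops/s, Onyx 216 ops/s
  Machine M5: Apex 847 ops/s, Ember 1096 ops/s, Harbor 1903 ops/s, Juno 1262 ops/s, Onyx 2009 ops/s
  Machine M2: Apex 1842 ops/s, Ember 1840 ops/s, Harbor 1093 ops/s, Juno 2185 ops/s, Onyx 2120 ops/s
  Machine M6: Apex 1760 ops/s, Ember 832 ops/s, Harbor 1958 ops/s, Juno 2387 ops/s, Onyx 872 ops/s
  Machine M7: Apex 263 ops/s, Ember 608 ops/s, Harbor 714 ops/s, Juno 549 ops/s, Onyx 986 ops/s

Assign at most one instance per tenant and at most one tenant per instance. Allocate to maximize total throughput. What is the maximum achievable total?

Max total: 9484 ops/s

Optimal: Apex→Machine M2 (1842 ops/s), Ember→Machine M3 (2366 ops/s), Harbor→Machine M5 (1903 ops/s), Juno→Machine M6 (2387 ops/s), Onyx→Machine M7 (986 ops/s) — total 1842+2366+1903+2387+986 = 9484 ops/s.
Row-greedy (each tenant in turn takes its best remaining instance) gives 8414 ops/s, worse by 1070.
Every other assignment is strictly worse.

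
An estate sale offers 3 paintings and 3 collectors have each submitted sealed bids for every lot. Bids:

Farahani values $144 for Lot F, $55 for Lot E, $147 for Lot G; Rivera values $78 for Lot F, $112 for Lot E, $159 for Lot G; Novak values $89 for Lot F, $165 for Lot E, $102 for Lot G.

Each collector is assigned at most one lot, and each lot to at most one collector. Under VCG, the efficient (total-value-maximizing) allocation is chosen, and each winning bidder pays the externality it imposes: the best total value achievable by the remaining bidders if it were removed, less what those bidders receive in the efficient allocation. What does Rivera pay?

Efficient allocation: Farahani→Lot F ($144), Rivera→Lot G ($159), Novak→Lot E ($165); total welfare W = $468.
Rivera receives Lot G at value $159, so the others get W − 159 = $309.
Without Rivera: best allocation of the remaining 2 bidders over all 3 lots is Farahani→Lot G ($147), Novak→Lot E ($165), total $312.
VCG payment = (others' best without Rivera) − (others' welfare with Rivera) = 312 − 309 = $3.

Rivera pays $3.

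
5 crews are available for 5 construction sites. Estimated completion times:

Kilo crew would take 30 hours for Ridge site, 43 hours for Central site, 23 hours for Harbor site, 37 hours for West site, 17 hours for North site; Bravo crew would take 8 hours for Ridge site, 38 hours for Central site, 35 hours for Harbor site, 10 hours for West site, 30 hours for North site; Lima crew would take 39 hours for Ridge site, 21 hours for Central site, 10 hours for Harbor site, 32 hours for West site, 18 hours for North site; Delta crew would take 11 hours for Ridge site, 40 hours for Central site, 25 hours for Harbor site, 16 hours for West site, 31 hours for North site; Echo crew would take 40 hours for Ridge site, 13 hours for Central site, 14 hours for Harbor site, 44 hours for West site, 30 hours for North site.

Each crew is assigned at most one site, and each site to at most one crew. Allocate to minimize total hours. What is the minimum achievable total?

Optimal: Kilo crew→North site (17 hours), Bravo crew→West site (10 hours), Lima crew→Harbor site (10 hours), Delta crew→Ridge site (11 hours), Echo crew→Central site (13 hours) — total 17+10+10+11+13 = 61 hours.
Column-greedy (each site in turn goes to its cheapest remaining crew) gives 64 hours, worse by 3.
No other one-to-one assignment undercuts 61 hours.

Min total: 61 hours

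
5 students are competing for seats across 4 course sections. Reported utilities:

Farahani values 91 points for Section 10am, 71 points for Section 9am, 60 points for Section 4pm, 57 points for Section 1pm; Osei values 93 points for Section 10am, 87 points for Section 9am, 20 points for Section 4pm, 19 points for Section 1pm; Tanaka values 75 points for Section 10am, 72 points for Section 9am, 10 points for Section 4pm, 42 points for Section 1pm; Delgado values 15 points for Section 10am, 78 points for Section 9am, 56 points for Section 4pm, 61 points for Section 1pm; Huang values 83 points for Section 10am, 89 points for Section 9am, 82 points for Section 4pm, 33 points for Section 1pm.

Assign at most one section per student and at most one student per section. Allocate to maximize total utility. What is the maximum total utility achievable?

Maximum total: 321 points

This is the linear assignment problem.
Optimal: Farahani→Section 10am (91 points), Osei→Section 9am (87 points), Huang→Section 4pm (82 points), Delgado→Section 1pm (61 points) — total 91+87+82+61 = 321 points.
Max-entry greedy (repeatedly take the single best remaining cell) gives 303 points, worse by 18.
Next-best assignment: Osei→Section 10am, Delgado→Section 9am, Huang→Section 4pm, Farahani→Section 1pm = 310 points.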